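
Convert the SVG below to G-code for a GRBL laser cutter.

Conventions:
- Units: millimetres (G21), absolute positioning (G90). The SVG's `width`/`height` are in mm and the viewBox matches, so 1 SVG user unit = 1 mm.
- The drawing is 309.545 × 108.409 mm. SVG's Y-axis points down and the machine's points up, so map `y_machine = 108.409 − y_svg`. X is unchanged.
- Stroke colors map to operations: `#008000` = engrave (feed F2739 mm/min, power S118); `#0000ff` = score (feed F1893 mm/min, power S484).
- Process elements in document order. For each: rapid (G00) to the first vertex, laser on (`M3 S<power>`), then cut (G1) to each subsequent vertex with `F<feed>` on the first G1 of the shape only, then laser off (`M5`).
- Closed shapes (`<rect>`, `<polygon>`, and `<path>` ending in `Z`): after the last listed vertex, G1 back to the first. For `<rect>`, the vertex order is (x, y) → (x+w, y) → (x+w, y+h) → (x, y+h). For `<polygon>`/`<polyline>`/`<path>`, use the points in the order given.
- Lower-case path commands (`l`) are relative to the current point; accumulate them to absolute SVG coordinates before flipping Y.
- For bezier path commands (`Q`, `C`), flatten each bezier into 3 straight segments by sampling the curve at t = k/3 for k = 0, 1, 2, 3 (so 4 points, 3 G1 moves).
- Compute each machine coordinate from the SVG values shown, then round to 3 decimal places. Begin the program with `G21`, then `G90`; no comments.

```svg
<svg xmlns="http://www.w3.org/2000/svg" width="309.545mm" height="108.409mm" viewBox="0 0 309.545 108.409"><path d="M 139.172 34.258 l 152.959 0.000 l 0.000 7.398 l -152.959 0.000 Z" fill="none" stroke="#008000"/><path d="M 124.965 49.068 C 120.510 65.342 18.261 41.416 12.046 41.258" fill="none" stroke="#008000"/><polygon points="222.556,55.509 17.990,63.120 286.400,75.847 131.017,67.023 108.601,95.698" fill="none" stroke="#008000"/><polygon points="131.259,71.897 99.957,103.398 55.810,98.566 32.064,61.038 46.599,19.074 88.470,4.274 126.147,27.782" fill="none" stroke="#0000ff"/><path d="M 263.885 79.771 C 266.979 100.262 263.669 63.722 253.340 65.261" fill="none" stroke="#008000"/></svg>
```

G21
G90
G00 X139.172 Y74.151
M3 S118
G1 X292.131 Y74.151 F2739
G1 X292.131 Y66.753
G1 X139.172 Y66.753
G1 X139.172 Y74.151
M5
G00 X124.965 Y59.341
M3 S118
G1 X95.091 Y54.098 F2739
G1 X43.094 Y61.440
G1 X12.046 Y67.151
M5
G00 X222.556 Y52.900
M3 S118
G1 X17.990 Y45.289 F2739
G1 X286.400 Y32.562
G1 X131.017 Y41.386
G1 X108.601 Y12.711
G1 X222.556 Y52.900
M5
G00 X131.259 Y36.512
M3 S484
G1 X99.957 Y5.011 F1893
G1 X55.810 Y9.843
G1 X32.064 Y47.371
G1 X46.599 Y89.335
G1 X88.470 Y104.135
G1 X126.147 Y80.627
G1 X131.259 Y36.512
M5
G00 X263.885 Y28.638
M3 S118
G1 X264.822 Y23.635 F2739
G1 X261.352 Y35.517
G1 X253.340 Y43.148
M5

viewBox `0 0 309.545 108.409` with mm width/height → 1 unit = 1 mm. Flip: y_m = 108.409 − y_svg.

**Shape 1** — `<path>` rectangle, stroke `#008000` → engrave (S118, F2739). Machine vertices: (139.172,74.151) → (292.131,74.151) → (292.131,66.753) → (139.172,66.753) → (139.172,74.151). Closed: final G1 returns to the first vertex.

**Shape 2** — `<path>` cubic bezier, stroke `#008000` → engrave (S118, F2739). Control points (SVG): P0=(124.965,49.068), P1=(120.510,65.342), P2=(18.261,41.416), P3=(12.046,41.258); sampled at t=k/3. Machine vertices: (124.965,59.341) → (95.091,54.098) → (43.094,61.440) → (12.046,67.151). Open path.

**Shape 3** — `<polygon>` closed polygon, stroke `#008000` → engrave (S118, F2739). Machine vertices: (222.556,52.900) → (17.990,45.289) → (286.400,32.562) → (131.017,41.386) → (108.601,12.711) → (222.556,52.900). Closed: final G1 returns to the first vertex.

**Shape 4** — `<polygon>` regular polygon, stroke `#0000ff` → score (S484, F1893). Machine vertices: (131.259,36.512) → (99.957,5.011) → (55.810,9.843) → (32.064,47.371) → (46.599,89.335) → (88.470,104.135) → (126.147,80.627) → (131.259,36.512). Closed: final G1 returns to the first vertex.

**Shape 5** — `<path>` cubic bezier, stroke `#008000` → engrave (S118, F2739). Control points (SVG): P0=(263.885,79.771), P1=(266.979,100.262), P2=(263.669,63.722), P3=(253.340,65.261); sampled at t=k/3. Machine vertices: (263.885,28.638) → (264.822,23.635) → (261.352,35.517) → (253.340,43.148). Open path.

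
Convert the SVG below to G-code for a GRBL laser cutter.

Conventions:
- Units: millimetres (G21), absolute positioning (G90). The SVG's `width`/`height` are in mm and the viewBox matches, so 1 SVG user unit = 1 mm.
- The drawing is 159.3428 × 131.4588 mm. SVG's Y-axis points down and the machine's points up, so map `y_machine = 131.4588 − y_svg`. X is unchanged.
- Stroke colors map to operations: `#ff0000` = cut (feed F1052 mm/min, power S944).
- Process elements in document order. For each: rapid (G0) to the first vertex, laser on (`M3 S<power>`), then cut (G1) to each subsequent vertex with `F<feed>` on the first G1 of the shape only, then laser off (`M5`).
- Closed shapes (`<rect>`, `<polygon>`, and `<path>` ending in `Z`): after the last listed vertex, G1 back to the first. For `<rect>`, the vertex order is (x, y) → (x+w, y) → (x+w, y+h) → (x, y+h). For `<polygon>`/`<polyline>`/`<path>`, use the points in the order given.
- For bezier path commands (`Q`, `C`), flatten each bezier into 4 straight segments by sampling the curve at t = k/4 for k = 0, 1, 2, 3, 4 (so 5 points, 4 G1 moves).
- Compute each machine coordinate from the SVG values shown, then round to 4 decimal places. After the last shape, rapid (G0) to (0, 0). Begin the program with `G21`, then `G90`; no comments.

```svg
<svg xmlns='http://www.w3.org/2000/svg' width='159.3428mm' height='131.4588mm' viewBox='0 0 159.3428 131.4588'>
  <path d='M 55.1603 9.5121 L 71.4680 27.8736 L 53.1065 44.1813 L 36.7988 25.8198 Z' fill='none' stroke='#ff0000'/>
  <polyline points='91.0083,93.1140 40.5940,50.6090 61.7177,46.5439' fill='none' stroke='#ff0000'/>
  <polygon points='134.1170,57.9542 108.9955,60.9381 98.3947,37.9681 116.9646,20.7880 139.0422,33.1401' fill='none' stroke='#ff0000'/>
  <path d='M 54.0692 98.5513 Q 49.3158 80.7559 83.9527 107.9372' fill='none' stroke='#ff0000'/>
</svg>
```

G21
G90
G0 X55.1603 Y121.9467
M3 S944
G1 X71.4680 Y103.5852 F1052
G1 X53.1065 Y87.2775
G1 X36.7988 Y105.6390
G1 X55.1603 Y121.9467
M5
G0 X91.0083 Y38.3448
M3 S944
G1 X40.5940 Y80.8498 F1052
G1 X61.7177 Y84.9149
M5
G0 X134.1170 Y73.5046
M3 S944
G1 X108.9955 Y70.5207 F1052
G1 X98.3947 Y93.4907
G1 X116.9646 Y110.6708
G1 X139.0422 Y98.3187
G1 X134.1170 Y73.5046
M5
G0 X54.0692 Y32.9075
M3 S944
G1 X54.1544 Y38.9942 F1052
G1 X59.1634 Y39.4587
G1 X69.0961 Y34.3012
G1 X83.9527 Y23.5216
M5
G0 X0.0000 Y0.0000

1 u = 1 mm; y_m = 131.4588 − y.

[1] `<path>` regular polygon, #ff0000→cut S944 F1052: (55.1603,121.9467) → (71.4680,103.5852) → (53.1065,87.2775) → (36.7988,105.6390) → (55.1603,121.9467) (closed)

[2] `<polyline>` open polyline, #ff0000→cut S944 F1052: (91.0083,38.3448) → (40.5940,80.8498) → (61.7177,84.9149)

[3] `<polygon>` regular polygon, #ff0000→cut S944 F1052: (134.1170,73.5046) → (108.9955,70.5207) → (98.3947,93.4907) → (116.9646,110.6708) → (139.0422,98.3187) → (134.1170,73.5046) (closed)

[4] `<path>` quadratic bezier, #ff0000→cut S944 F1052: (54.0692,32.9075) → (54.1544,38.9942) → (59.1634,39.4587) → (69.0961,34.3012) → (83.9527,23.5216)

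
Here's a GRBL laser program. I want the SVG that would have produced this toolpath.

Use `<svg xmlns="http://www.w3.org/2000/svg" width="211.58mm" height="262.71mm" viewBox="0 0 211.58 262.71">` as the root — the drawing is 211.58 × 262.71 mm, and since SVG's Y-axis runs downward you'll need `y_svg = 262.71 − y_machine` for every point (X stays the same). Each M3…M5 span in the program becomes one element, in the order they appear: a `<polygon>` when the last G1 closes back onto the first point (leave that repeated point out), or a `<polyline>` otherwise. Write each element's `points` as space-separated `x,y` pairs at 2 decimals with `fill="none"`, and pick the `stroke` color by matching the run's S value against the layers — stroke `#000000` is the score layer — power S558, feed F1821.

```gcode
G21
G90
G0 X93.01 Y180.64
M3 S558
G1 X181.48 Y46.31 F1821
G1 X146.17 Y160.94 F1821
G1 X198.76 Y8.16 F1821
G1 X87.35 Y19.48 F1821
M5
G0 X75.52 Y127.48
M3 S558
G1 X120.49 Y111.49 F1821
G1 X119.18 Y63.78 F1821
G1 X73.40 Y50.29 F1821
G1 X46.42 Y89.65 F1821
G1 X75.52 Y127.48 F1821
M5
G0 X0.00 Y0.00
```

<svg xmlns="http://www.w3.org/2000/svg" width="211.58mm" height="262.71mm" viewBox="0 0 211.58 262.71">
  <polyline points="93.01,82.07 181.48,216.40 146.17,101.77 198.76,254.55 87.35,243.23" fill="none" stroke="#000000"/>
  <polygon points="75.52,135.23 120.49,151.22 119.18,198.93 73.40,212.42 46.42,173.06" fill="none" stroke="#000000"/>
</svg>

Machine Y-up, SVG Y-down with viewBox height 262.71, so y_svg = 262.71 − y_machine; X carries over. Every run uses S558, so all elements get stroke `#000000` (score).

Run 1: The run is open, so emit a `<polyline>` with points (Y-flipped): 93.01,82.07 181.48,216.40 146.17,101.77 198.76,254.55 87.35,243.23.

Run 2: The run returns to its start, so emit a `<polygon>` with points (Y-flipped): 75.52,135.23 120.49,151.22 119.18,198.93 73.40,212.42 46.42,173.06.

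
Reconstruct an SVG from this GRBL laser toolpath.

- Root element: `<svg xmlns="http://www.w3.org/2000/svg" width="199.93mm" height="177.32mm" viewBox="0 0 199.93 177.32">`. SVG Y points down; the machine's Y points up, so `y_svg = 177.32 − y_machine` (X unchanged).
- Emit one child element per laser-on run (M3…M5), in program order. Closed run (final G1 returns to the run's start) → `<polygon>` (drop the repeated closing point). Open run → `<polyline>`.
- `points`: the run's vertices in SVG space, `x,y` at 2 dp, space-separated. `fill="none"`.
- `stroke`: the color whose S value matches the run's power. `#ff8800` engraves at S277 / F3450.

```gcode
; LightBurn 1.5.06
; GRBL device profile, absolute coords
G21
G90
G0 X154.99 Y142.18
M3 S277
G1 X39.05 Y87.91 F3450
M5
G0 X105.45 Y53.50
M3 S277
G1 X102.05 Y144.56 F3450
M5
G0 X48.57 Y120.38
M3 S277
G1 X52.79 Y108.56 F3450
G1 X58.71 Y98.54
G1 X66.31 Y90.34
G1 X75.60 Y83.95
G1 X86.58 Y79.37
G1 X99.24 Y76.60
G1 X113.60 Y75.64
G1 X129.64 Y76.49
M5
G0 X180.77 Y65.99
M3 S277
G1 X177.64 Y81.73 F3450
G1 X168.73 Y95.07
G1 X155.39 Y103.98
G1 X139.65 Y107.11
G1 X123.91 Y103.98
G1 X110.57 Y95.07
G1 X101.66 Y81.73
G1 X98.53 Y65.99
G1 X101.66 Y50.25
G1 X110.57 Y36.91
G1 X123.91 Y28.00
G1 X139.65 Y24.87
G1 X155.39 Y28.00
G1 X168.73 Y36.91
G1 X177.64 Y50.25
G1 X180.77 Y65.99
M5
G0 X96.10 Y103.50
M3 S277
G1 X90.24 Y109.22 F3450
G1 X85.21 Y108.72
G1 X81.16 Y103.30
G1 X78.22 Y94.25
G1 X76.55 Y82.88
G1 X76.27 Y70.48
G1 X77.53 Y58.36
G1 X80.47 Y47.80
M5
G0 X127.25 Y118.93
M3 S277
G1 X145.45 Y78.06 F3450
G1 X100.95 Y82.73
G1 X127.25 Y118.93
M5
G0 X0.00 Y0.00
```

Machine Y-up, SVG Y-down with viewBox height 177.32, so y_svg = 177.32 − y_machine; X carries over. Every run uses S277, so all elements get stroke `#ff8800` (engrave).

Run 1: The run is open, so emit a `<polyline>` with points (Y-flipped): 154.99,35.14 39.05,89.41.

Run 2: The run is open, so emit a `<polyline>` with points (Y-flipped): 105.45,123.82 102.05,32.76.

Run 3: The run is open, so emit a `<polyline>` with points (Y-flipped): 48.57,56.94 52.79,68.76 58.71,78.78 66.31,86.98 75.60,93.37 86.58,97.95 99.24,100.72 113.60,101.68 129.64,100.83.

Run 4: The run returns to its start, so emit a `<polygon>` with points (Y-flipped): 180.77,111.33 177.64,95.59 168.73,82.25 155.39,73.34 139.65,70.21 123.91,73.34 110.57,82.25 101.66,95.59 98.53,111.33 101.66,127.07 110.57,140.41 123.91,149.32 139.65,152.45 155.39,149.32 168.73,140.41 177.64,127.07.

Run 5: The run is open, so emit a `<polyline>` with points (Y-flipped): 96.10,73.82 90.24,68.10 85.21,68.60 81.16,74.02 78.22,83.07 76.55,94.44 76.27,106.84 77.53,118.96 80.47,129.52.

Run 6: The run returns to its start, so emit a `<polygon>` with points (Y-flipped): 127.25,58.39 145.45,99.26 100.95,94.59.

<svg xmlns="http://www.w3.org/2000/svg" width="199.93mm" height="177.32mm" viewBox="0 0 199.93 177.32">
  <polyline points="154.99,35.14 39.05,89.41" fill="none" stroke="#ff8800"/>
  <polyline points="105.45,123.82 102.05,32.76" fill="none" stroke="#ff8800"/>
  <polyline points="48.57,56.94 52.79,68.76 58.71,78.78 66.31,86.98 75.60,93.37 86.58,97.95 99.24,100.72 113.60,101.68 129.64,100.83" fill="none" stroke="#ff8800"/>
  <polygon points="180.77,111.33 177.64,95.59 168.73,82.25 155.39,73.34 139.65,70.21 123.91,73.34 110.57,82.25 101.66,95.59 98.53,111.33 101.66,127.07 110.57,140.41 123.91,149.32 139.65,152.45 155.39,149.32 168.73,140.41 177.64,127.07" fill="none" stroke="#ff8800"/>
  <polyline points="96.10,73.82 90.24,68.10 85.21,68.60 81.16,74.02 78.22,83.07 76.55,94.44 76.27,106.84 77.53,118.96 80.47,129.52" fill="none" stroke="#ff8800"/>
  <polygon points="127.25,58.39 145.45,99.26 100.95,94.59" fill="none" stroke="#ff8800"/>
</svg>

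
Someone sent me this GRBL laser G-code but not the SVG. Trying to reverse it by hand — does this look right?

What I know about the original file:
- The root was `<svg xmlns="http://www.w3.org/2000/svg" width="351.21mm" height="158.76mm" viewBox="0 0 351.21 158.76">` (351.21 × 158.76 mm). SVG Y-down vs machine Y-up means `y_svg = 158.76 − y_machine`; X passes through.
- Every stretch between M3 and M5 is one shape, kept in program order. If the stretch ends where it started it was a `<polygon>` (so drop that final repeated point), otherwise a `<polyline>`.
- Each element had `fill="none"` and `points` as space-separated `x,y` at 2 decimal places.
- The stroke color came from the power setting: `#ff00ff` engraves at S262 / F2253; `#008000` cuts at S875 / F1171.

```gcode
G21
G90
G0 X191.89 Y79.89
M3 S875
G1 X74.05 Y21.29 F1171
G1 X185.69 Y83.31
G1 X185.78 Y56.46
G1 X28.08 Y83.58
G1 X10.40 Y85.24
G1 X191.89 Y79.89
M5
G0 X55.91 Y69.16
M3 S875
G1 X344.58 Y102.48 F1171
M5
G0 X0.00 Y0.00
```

<svg xmlns="http://www.w3.org/2000/svg" width="351.21mm" height="158.76mm" viewBox="0 0 351.21 158.76">
  <polygon points="191.89,78.87 74.05,137.47 185.69,75.45 185.78,102.30 28.08,75.18 10.40,73.52" fill="none" stroke="#008000"/>
  <polyline points="55.91,89.60 344.58,56.28" fill="none" stroke="#008000"/>
</svg>

Machine Y-up, SVG Y-down with viewBox height 158.76, so y_svg = 158.76 − y_machine; X carries over. Every run uses S875, so all elements get stroke `#008000` (cut).

Run 1: The run returns to its start, so emit a `<polygon>` with points (Y-flipped): 191.89,78.87 74.05,137.47 185.69,75.45 185.78,102.30 28.08,75.18 10.40,73.52.

Run 2: The run is open, so emit a `<polyline>` with points (Y-flipped): 55.91,89.60 344.58,56.28.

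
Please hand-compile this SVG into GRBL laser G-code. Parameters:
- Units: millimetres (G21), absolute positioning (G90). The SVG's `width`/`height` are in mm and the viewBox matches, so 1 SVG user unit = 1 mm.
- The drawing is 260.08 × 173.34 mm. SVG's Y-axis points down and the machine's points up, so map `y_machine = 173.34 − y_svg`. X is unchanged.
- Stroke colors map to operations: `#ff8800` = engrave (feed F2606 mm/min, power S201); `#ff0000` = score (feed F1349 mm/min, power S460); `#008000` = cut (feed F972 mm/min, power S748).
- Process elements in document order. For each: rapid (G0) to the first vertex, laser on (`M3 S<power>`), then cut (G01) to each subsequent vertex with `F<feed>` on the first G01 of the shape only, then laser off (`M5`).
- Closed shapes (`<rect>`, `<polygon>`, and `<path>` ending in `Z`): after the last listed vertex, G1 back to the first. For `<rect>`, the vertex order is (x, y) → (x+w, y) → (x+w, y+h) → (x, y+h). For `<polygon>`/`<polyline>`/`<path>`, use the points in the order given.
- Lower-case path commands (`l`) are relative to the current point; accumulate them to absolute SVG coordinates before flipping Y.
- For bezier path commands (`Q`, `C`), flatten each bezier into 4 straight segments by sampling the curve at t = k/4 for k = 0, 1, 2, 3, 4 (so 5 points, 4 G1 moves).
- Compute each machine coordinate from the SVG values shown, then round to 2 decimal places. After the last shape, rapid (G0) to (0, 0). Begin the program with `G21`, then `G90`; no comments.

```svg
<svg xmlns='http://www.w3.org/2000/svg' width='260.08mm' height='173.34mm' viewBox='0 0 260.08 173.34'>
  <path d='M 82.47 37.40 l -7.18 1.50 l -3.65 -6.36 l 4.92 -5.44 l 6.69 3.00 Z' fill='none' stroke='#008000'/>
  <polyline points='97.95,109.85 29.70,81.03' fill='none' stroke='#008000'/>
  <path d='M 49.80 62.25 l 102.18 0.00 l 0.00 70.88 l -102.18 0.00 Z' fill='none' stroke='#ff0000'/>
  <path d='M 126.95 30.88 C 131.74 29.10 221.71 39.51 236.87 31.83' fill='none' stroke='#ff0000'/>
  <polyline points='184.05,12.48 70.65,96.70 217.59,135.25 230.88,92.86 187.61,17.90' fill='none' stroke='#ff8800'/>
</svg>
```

G21
G90
G0 X82.47 Y135.94
M3 S748
G01 X75.29 Y134.44 F972
G01 X71.64 Y140.80
G01 X76.56 Y146.24
G01 X83.25 Y143.24
G01 X82.47 Y135.94
M5
G0 X97.95 Y63.49
M3 S748
G01 X29.70 Y92.31 F972
M5
G0 X49.80 Y111.09
M3 S460
G01 X151.98 Y111.09 F1349
G01 X151.98 Y40.21
G01 X49.80 Y40.21
G01 X49.80 Y111.09
M5
G0 X126.95 Y142.46
M3 S460
G01 X144.01 Y141.98 F1349
G01 X178.02 Y139.77
G01 X213.97 Y138.67
G01 X236.87 Y141.51
M5
G0 X184.05 Y160.86
M3 S201
G01 X70.65 Y76.64 F2606
G01 X217.59 Y38.09
G01 X230.88 Y80.48
G01 X187.61 Y155.44
M5
G0 X0.00 Y0.00

Since the viewBox matches the mm dimensions, user units are millimetres directly. The only transform is the Y-flip y_m = 173.34 − y_svg.

Shape 1 is a regular polygon drawn with `<path>`. Its stroke #008000 means cut at S748, F972. After flipping Y the toolpath is (82.47,135.94) → (75.29,134.44) → (71.64,140.80) → (76.56,146.24) → (83.25,143.24) → (82.47,135.94), returning to the start.

Shape 2 is a line segment drawn with `<polyline>`. Its stroke #008000 means cut at S748, F972. After flipping Y the toolpath is (97.95,63.49) → (29.70,92.31).

Shape 3 is a rectangle drawn with `<path>`. Its stroke #ff0000 means score at S460, F1349. After flipping Y the toolpath is (49.80,111.09) → (151.98,111.09) → (151.98,40.21) → (49.80,40.21) → (49.80,111.09), returning to the start.

Shape 4 is a cubic bezier drawn with `<path>`. Its stroke #ff0000 means score at S460, F1349. After flipping Y the toolpath is (126.95,142.46) → (144.01,141.98) → (178.02,139.77) → (213.97,138.67) → (236.87,141.51).

Shape 5 is a open polyline drawn with `<polyline>`. Its stroke #ff8800 means engrave at S201, F2606. After flipping Y the toolpath is (184.05,160.86) → (70.65,76.64) → (217.59,38.09) → (230.88,80.48) → (187.61,155.44).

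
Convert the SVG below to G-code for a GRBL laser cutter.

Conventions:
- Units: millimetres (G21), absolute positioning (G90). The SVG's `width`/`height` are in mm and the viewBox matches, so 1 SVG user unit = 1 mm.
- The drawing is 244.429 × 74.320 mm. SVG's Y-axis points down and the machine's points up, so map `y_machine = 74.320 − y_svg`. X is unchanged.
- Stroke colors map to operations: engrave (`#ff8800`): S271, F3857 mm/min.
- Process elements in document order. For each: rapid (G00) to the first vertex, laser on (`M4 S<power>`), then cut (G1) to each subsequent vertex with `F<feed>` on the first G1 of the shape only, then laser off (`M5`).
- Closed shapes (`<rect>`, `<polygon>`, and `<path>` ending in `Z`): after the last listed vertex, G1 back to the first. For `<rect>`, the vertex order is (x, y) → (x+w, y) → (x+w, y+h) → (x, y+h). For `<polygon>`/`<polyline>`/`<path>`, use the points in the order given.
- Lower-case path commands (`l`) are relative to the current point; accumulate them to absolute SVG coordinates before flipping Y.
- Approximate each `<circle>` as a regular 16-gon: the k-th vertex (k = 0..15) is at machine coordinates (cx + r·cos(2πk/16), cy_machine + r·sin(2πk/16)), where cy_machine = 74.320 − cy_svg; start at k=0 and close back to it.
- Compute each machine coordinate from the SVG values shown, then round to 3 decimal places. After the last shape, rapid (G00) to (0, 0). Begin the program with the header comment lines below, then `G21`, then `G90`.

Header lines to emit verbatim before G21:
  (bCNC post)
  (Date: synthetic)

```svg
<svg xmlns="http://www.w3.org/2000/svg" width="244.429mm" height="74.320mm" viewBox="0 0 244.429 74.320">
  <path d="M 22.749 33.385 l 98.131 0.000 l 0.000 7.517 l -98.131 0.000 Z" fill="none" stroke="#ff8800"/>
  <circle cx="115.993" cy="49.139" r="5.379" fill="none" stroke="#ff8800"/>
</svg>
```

(bCNC post)
(Date: synthetic)
G21
G90
G00 X22.749 Y40.935
M4 S271
G1 X120.880 Y40.935 F3857
G1 X120.880 Y33.418
G1 X22.749 Y33.418
G1 X22.749 Y40.935
M5
G00 X121.372 Y25.181
M4 S271
G1 X120.963 Y27.239 F3857
G1 X119.797 Y28.985
G1 X118.051 Y30.151
G1 X115.993 Y30.560
G1 X113.935 Y30.151
G1 X112.189 Y28.985
G1 X111.023 Y27.239
G1 X110.614 Y25.181
G1 X111.023 Y23.123
G1 X112.189 Y21.377
G1 X113.935 Y20.211
G1 X115.993 Y19.802
G1 X118.051 Y20.211
G1 X119.797 Y21.377
G1 X120.963 Y23.123
G1 X121.372 Y25.181
M5
G00 X0.000 Y0.000

Since the viewBox matches the mm dimensions, user units are millimetres directly. The only transform is the Y-flip y_m = 74.320 − y_svg.

Shape 1 is a rectangle drawn with `<path>`. Its stroke #ff8800 means engrave at S271, F3857. After flipping Y the toolpath is (22.749,40.935) → (120.880,40.935) → (120.880,33.418) → (22.749,33.418) → (22.749,40.935), returning to the start.

Shape 2 is a circle drawn with `<circle>`. Its stroke #ff8800 means engrave at S271, F3857. After flipping Y the toolpath is (121.372,25.181) → (120.963,27.239) → (119.797,28.985) → (118.051,30.151) → (115.993,30.560) → (113.935,30.151) → (112.189,28.985) → (111.023,27.239) → (110.614,25.181) → (111.023,23.123) → (112.189,21.377) → (113.935,20.211) → (115.993,19.802) → (118.051,20.211) → (119.797,21.377) → (120.963,23.123) → (121.372,25.181), returning to the start.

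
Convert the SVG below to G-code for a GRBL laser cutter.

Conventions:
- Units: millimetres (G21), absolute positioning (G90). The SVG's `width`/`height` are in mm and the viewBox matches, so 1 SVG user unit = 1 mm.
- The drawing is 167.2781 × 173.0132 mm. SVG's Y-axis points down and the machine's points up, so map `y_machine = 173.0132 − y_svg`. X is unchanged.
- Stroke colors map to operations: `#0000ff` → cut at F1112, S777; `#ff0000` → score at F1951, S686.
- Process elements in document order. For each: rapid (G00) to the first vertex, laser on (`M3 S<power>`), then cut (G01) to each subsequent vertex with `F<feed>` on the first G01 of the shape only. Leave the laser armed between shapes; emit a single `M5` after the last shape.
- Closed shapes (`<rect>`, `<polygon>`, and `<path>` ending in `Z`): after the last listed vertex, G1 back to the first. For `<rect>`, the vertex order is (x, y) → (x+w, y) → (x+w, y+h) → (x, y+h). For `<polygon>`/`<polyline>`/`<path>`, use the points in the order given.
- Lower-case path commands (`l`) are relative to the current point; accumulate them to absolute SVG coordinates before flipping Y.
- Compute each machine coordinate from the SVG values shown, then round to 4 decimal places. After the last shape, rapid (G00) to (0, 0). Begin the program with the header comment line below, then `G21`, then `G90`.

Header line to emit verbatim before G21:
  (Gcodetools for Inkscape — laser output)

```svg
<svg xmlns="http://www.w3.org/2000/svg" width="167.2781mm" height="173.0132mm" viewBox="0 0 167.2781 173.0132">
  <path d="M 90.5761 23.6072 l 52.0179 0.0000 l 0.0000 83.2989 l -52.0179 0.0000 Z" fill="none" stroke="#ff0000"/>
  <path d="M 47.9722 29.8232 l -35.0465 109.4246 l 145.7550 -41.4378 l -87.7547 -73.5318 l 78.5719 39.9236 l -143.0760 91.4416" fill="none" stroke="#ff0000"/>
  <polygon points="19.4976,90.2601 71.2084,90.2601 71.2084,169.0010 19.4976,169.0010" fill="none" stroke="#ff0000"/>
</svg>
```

1 u = 1 mm; y_m = 173.0132 − y.

[1] `<path>` rectangle, #ff0000→score S686 F1951: (90.5761,149.4060) → (142.5940,149.4060) → (142.5940,66.1071) → (90.5761,66.1071) → (90.5761,149.4060) (closed)

[2] `<path>` open polyline, #ff0000→score S686 F1951: (47.9722,143.1900) → (12.9257,33.7654) → (158.6807,75.2032) → (70.9260,148.7350) → (149.4979,108.8114) → (6.4219,17.3698)

[3] `<polygon>` rectangle, #ff0000→score S686 F1951: (19.4976,82.7531) → (71.2084,82.7531) → (71.2084,4.0122) → (19.4976,4.0122) → (19.4976,82.7531) (closed)

(Gcodetools for Inkscape — laser output)
G21
G90
G00 X90.5761 Y149.4060
M3 S686
G01 X142.5940 Y149.4060 F1951
G01 X142.5940 Y66.1071
G01 X90.5761 Y66.1071
G01 X90.5761 Y149.4060
G00 X47.9722 Y143.1900
M3 S686
G01 X12.9257 Y33.7654 F1951
G01 X158.6807 Y75.2032
G01 X70.9260 Y148.7350
G01 X149.4979 Y108.8114
G01 X6.4219 Y17.3698
G00 X19.4976 Y82.7531
M3 S686
G01 X71.2084 Y82.7531 F1951
G01 X71.2084 Y4.0122
G01 X19.4976 Y4.0122
G01 X19.4976 Y82.7531
M5
G00 X0.0000 Y0.0000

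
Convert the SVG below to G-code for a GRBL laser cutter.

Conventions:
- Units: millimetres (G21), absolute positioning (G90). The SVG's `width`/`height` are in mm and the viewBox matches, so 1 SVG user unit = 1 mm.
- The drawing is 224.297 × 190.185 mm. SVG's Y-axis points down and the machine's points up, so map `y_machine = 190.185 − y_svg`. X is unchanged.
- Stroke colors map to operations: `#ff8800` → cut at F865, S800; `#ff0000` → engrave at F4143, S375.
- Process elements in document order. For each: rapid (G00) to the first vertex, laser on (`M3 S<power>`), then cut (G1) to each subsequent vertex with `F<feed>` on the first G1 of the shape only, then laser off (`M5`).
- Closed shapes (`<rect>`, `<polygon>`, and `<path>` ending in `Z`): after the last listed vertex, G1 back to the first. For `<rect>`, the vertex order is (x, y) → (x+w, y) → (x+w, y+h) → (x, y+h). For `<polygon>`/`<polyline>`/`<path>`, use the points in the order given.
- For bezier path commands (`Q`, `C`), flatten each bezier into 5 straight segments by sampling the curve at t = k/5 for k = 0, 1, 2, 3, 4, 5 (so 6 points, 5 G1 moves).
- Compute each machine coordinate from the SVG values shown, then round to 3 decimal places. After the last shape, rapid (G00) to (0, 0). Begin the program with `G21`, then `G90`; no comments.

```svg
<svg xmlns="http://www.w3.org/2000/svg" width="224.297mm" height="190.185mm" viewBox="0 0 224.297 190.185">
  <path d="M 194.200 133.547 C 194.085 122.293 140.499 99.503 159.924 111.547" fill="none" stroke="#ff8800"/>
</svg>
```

G21
G90
G00 X194.200 Y56.638
M3 S800
G1 X188.726 Y64.404 F865
G1 X176.491 Y72.712
G1 X163.564 Y79.338
G1 X156.018 Y82.055
G1 X159.924 Y78.638
M5
G00 X0.000 Y0.000

viewBox `0 0 224.297 190.185` with mm width/height → 1 unit = 1 mm. Flip: y_m = 190.185 − y_svg.

**Shape 1** — `<path>` cubic bezier, stroke `#ff8800` → cut (S800, F865). Control points (SVG): P0=(194.200,133.547), P1=(194.085,122.293), P2=(140.499,99.503), P3=(159.924,111.547); sampled at t=k/5. Machine vertices: (194.200,56.638) → (188.726,64.404) → (176.491,72.712) → (163.564,79.338) → (156.018,82.055) → (159.924,78.638). Open path.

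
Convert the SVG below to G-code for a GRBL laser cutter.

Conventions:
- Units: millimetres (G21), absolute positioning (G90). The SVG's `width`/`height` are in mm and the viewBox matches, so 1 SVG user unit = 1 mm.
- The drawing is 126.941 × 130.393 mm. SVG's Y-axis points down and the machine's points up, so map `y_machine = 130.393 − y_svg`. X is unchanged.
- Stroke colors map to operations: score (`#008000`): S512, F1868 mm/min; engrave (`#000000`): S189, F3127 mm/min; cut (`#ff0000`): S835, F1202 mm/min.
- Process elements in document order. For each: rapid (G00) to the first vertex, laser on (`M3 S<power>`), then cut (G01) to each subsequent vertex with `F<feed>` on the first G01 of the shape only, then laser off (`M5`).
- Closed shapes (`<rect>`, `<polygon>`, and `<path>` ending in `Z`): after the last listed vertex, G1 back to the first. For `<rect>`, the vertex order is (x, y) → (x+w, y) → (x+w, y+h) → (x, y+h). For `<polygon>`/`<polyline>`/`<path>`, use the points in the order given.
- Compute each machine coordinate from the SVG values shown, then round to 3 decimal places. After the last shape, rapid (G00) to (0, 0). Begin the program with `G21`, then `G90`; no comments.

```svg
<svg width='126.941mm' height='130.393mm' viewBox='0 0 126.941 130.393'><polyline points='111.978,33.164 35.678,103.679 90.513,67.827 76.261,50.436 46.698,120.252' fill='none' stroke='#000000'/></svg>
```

Since the viewBox matches the mm dimensions, user units are millimetres directly. The only transform is the Y-flip y_m = 130.393 − y_svg.

Shape 1 is a open polyline drawn with `<polyline>`. Its stroke #000000 means engrave at S189, F3127. After flipping Y the toolpath is (111.978,97.229) → (35.678,26.714) → (90.513,62.566) → (76.261,79.957) → (46.698,10.141).

G21
G90
G00 X111.978 Y97.229
M3 S189
G01 X35.678 Y26.714 F3127
G01 X90.513 Y62.566
G01 X76.261 Y79.957
G01 X46.698 Y10.141
M5
G00 X0.000 Y0.000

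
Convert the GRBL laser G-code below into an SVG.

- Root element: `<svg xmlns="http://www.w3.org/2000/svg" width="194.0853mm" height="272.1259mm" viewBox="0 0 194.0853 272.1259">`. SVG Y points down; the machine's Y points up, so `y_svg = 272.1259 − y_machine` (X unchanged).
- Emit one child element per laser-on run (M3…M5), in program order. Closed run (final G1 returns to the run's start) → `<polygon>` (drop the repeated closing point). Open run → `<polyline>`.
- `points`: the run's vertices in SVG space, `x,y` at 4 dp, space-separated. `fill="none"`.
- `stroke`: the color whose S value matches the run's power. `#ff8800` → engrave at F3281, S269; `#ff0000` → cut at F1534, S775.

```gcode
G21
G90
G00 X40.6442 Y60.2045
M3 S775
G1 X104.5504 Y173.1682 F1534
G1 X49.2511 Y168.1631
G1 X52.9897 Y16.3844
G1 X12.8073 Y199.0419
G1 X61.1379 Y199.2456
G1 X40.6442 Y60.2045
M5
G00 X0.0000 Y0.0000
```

Machine Y-up, SVG Y-down with viewBox height 272.1259, so y_svg = 272.1259 − y_machine; X carries over. Every run uses S775, so all elements get stroke `#ff0000` (cut).

Run 1: The run returns to its start, so emit a `<polygon>` with points (Y-flipped): 40.6442,211.9214 104.5504,98.9577 49.2511,103.9628 52.9897,255.7415 12.8073,73.0840 61.1379,72.8803.

<svg xmlns="http://www.w3.org/2000/svg" width="194.0853mm" height="272.1259mm" viewBox="0 0 194.0853 272.1259">
  <polygon points="40.6442,211.9214 104.5504,98.9577 49.2511,103.9628 52.9897,255.7415 12.8073,73.0840 61.1379,72.8803" fill="none" stroke="#ff0000"/>
</svg>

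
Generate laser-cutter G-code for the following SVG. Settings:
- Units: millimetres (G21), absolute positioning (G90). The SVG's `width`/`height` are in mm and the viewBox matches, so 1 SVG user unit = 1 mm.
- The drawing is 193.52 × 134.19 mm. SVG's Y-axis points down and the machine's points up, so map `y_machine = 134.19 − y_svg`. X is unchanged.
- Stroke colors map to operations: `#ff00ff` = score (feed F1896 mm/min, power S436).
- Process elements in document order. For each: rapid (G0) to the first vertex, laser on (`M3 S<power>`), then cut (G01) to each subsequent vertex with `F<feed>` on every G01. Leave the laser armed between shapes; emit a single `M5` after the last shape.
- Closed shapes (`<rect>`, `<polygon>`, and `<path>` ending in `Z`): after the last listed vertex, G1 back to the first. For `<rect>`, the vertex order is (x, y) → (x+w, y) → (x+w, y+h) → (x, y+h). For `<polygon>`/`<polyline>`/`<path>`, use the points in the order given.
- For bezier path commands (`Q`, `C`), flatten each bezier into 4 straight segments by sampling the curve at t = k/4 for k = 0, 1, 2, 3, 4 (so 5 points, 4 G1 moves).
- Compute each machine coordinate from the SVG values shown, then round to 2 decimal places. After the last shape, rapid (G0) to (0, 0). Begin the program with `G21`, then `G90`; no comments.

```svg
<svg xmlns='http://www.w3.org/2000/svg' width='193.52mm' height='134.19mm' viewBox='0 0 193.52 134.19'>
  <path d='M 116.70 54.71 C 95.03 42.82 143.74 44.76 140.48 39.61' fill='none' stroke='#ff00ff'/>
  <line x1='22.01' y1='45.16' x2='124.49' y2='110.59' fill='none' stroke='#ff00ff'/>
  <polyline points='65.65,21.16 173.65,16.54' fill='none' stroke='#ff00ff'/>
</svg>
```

G21
G90
G0 X116.70 Y79.48
M3 S436
G01 X111.73 Y86.13 F1896
G01 X121.69 Y89.56 F1896
G01 X135.09 Y91.72 F1896
G01 X140.48 Y94.58 F1896
G0 X22.01 Y89.03
M3 S436
G01 X124.49 Y23.60 F1896
G0 X65.65 Y113.03
M3 S436
G01 X173.65 Y117.65 F1896
M5
G0 X0.00 Y0.00

1 u = 1 mm; y_m = 134.19 − y.

[1] `<path>` cubic bezier, #ff00ff→score S436 F1896: (116.70,79.48) → (111.73,86.13) → (121.69,89.56) → (135.09,91.72) → (140.48,94.58)

[2] `<line>` line segment, #ff00ff→score S436 F1896: (22.01,89.03) → (124.49,23.60)

[3] `<polyline>` line segment, #ff00ff→score S436 F1896: (65.65,113.03) → (173.65,117.65)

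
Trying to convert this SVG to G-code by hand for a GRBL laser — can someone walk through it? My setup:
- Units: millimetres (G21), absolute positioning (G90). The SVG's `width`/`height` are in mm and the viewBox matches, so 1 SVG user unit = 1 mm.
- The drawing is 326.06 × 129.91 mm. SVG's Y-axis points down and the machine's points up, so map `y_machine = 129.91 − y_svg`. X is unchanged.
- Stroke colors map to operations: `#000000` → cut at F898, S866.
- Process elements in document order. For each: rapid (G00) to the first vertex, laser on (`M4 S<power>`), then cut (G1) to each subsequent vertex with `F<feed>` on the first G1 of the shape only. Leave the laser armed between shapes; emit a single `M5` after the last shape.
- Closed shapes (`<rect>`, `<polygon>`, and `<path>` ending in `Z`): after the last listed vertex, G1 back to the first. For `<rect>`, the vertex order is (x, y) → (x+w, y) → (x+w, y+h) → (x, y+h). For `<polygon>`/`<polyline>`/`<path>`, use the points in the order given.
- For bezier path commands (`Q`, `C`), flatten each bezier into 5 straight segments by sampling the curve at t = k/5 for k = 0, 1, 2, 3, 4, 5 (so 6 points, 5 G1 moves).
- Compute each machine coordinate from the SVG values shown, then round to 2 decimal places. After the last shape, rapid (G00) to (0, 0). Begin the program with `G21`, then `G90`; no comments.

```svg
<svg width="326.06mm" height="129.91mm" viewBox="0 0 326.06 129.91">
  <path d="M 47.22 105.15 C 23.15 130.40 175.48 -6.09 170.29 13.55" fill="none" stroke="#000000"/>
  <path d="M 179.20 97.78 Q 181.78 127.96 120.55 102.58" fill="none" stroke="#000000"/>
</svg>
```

1 u = 1 mm; y_m = 129.91 − y.

[1] `<path>` cubic bezier, #000000→cut S866 F898: (47.22,24.76) → (51.27,26.48) → (81.64,51.75) → (122.28,85.33) → (157.17,111.95) → (170.29,116.36)

[2] `<path>` quadratic bezier, #000000→cut S866 F898: (179.20,32.13) → (177.68,22.28) → (171.05,16.88) → (159.32,15.92) → (142.49,19.40) → (120.55,27.33)

G21
G90
G00 X47.22 Y24.76
M4 S866
G1 X51.27 Y26.48 F898
G1 X81.64 Y51.75
G1 X122.28 Y85.33
G1 X157.17 Y111.95
G1 X170.29 Y116.36
G00 X179.20 Y32.13
M4 S866
G1 X177.68 Y22.28 F898
G1 X171.05 Y16.88
G1 X159.32 Y15.92
G1 X142.49 Y19.40
G1 X120.55 Y27.33
M5
G00 X0.00 Y0.00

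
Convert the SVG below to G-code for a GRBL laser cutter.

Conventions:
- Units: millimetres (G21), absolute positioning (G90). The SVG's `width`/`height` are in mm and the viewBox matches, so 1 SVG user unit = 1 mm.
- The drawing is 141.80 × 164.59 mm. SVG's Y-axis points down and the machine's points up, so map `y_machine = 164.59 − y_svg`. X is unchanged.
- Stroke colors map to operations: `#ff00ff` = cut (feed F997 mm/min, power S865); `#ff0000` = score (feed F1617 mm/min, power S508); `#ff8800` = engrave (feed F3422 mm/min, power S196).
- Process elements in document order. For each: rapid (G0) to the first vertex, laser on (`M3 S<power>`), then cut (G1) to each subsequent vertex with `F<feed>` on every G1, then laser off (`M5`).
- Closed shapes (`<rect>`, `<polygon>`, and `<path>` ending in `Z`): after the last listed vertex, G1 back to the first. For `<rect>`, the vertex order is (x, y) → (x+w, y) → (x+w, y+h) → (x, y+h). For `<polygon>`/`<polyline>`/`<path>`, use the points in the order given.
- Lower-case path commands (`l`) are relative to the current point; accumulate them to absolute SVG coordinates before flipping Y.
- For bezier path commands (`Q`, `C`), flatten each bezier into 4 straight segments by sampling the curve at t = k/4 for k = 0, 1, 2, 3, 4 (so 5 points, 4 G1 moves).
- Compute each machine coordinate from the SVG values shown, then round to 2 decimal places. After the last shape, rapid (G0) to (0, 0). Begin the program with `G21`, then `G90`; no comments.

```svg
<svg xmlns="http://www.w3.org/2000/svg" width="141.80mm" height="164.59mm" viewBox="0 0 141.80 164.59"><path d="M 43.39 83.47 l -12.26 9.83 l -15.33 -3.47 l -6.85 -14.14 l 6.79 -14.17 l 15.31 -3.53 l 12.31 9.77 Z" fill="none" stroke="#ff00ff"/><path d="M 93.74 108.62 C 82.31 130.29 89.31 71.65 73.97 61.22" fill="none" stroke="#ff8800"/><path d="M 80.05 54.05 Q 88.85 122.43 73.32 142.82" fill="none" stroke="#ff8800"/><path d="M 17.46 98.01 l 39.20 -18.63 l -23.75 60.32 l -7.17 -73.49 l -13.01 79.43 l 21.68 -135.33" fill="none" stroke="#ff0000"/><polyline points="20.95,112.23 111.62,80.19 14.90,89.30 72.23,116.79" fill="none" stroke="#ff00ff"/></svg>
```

viewBox `0 0 141.80 164.59` with mm width/height → 1 unit = 1 mm. Flip: y_m = 164.59 − y_svg.

**Shape 1** — `<path>` regular polygon, stroke `#ff00ff` → cut (S865, F997). Machine vertices: (43.39,81.12) → (31.13,71.29) → (15.80,74.76) → (8.95,88.90) → (15.74,103.07) → (31.05,106.60) → (43.36,96.83) → (43.39,81.12). Closed: final G1 returns to the first vertex.

**Shape 2** — `<path>` cubic bezier, stroke `#ff8800` → engrave (S196, F3422). Control points (SVG): P0=(93.74,108.62), P1=(82.31,130.29), P2=(89.31,71.65), P3=(73.97,61.22); sampled at t=k/4. Machine vertices: (93.74,55.97) → (87.99,52.77) → (85.32,67.63) → (81.92,88.52) → (73.97,103.37). Open path.

**Shape 3** — `<path>` quadratic bezier, stroke `#ff8800` → engrave (S196, F3422). Control points (SVG): P0=(80.05,54.05), P1=(88.85,122.43), P2=(73.32,142.82); sampled at t=k/4. Machine vertices: (80.05,110.54) → (82.93,79.35) → (82.77,54.16) → (79.56,34.96) → (73.32,21.77). Open path.

**Shape 4** — `<path>` open polyline, stroke `#ff0000` → score (S508, F1617). Machine vertices: (17.46,66.58) → (56.66,85.21) → (32.91,24.89) → (25.74,98.38) → (12.73,18.95) → (34.41,154.28). Open path.

**Shape 5** — `<polyline>` open polyline, stroke `#ff00ff` → cut (S865, F997). Machine vertices: (20.95,52.36) → (111.62,84.40) → (14.90,75.29) → (72.23,47.80). Open path.

G21
G90
G0 X43.39 Y81.12
M3 S865
G1 X31.13 Y71.29 F997
G1 X15.80 Y74.76 F997
G1 X8.95 Y88.90 F997
G1 X15.74 Y103.07 F997
G1 X31.05 Y106.60 F997
G1 X43.36 Y96.83 F997
G1 X43.39 Y81.12 F997
M5
G0 X93.74 Y55.97
M3 S196
G1 X87.99 Y52.77 F3422
G1 X85.32 Y67.63 F3422
G1 X81.92 Y88.52 F3422
G1 X73.97 Y103.37 F3422
M5
G0 X80.05 Y110.54
M3 S196
G1 X82.93 Y79.35 F3422
G1 X82.77 Y54.16 F3422
G1 X79.56 Y34.96 F3422
G1 X73.32 Y21.77 F3422
M5
G0 X17.46 Y66.58
M3 S508
G1 X56.66 Y85.21 F1617
G1 X32.91 Y24.89 F1617
G1 X25.74 Y98.38 F1617
G1 X12.73 Y18.95 F1617
G1 X34.41 Y154.28 F1617
M5
G0 X20.95 Y52.36
M3 S865
G1 X111.62 Y84.40 F997
G1 X14.90 Y75.29 F997
G1 X72.23 Y47.80 F997
M5
G0 X0.00 Y0.00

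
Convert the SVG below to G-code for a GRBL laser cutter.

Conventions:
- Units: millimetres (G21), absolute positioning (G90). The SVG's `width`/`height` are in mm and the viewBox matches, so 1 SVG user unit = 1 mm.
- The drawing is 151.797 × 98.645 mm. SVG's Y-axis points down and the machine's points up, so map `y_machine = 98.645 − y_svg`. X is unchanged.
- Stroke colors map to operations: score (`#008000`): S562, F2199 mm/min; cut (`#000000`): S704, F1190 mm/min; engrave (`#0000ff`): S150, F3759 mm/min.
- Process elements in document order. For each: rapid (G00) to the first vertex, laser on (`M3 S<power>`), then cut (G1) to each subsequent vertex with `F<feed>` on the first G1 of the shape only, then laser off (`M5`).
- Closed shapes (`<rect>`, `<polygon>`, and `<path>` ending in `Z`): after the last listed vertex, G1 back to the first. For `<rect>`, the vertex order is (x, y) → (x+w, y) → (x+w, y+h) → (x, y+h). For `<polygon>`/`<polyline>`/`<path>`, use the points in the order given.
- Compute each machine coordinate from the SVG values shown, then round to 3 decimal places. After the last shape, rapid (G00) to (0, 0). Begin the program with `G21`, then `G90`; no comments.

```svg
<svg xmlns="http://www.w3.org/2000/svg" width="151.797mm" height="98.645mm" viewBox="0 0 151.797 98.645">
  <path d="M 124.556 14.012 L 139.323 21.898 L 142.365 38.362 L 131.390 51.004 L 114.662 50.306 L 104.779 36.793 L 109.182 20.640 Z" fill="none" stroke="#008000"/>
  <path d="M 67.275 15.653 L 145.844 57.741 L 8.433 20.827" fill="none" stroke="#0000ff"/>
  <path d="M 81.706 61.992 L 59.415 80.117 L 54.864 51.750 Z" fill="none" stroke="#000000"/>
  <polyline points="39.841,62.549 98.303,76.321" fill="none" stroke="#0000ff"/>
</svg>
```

G21
G90
G00 X124.556 Y84.633
M3 S562
G1 X139.323 Y76.747 F2199
G1 X142.365 Y60.283
G1 X131.390 Y47.641
G1 X114.662 Y48.339
G1 X104.779 Y61.852
G1 X109.182 Y78.005
G1 X124.556 Y84.633
M5
G00 X67.275 Y82.992
M3 S150
G1 X145.844 Y40.904 F3759
G1 X8.433 Y77.818
M5
G00 X81.706 Y36.653
M3 S704
G1 X59.415 Y18.528 F1190
G1 X54.864 Y46.895
G1 X81.706 Y36.653
M5
G00 X39.841 Y36.096
M3 S150
G1 X98.303 Y22.324 F3759
M5
G00 X0.000 Y0.000

1 u = 1 mm; y_m = 98.645 − y.

[1] `<path>` regular polygon, #008000→score S562 F2199: (124.556,84.633) → (139.323,76.747) → (142.365,60.283) → (131.390,47.641) → (114.662,48.339) → (104.779,61.852) → (109.182,78.005) → (124.556,84.633) (closed)

[2] `<path>` open polyline, #0000ff→engrave S150 F3759: (67.275,82.992) → (145.844,40.904) → (8.433,77.818)

[3] `<path>` regular polygon, #000000→cut S704 F1190: (81.706,36.653) → (59.415,18.528) → (54.864,46.895) → (81.706,36.653) (closed)

[4] `<polyline>` line segment, #0000ff→engrave S150 F3759: (39.841,36.096) → (98.303,22.324)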